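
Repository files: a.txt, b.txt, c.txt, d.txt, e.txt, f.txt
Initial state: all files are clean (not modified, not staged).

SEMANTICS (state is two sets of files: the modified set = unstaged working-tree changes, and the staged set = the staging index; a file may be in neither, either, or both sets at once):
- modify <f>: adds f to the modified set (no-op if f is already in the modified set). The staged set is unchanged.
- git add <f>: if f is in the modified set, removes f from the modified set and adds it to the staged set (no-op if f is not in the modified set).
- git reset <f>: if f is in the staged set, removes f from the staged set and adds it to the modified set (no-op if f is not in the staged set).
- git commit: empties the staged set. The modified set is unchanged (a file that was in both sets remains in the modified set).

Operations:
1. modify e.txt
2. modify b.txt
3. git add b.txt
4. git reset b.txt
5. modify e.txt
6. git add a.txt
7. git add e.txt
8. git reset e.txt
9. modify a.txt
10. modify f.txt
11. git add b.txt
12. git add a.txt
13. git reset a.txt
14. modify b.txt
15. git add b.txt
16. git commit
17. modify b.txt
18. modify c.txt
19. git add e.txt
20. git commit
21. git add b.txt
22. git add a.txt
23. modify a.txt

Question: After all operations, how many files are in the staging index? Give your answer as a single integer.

Answer: 2

Derivation:
After op 1 (modify e.txt): modified={e.txt} staged={none}
After op 2 (modify b.txt): modified={b.txt, e.txt} staged={none}
After op 3 (git add b.txt): modified={e.txt} staged={b.txt}
After op 4 (git reset b.txt): modified={b.txt, e.txt} staged={none}
After op 5 (modify e.txt): modified={b.txt, e.txt} staged={none}
After op 6 (git add a.txt): modified={b.txt, e.txt} staged={none}
After op 7 (git add e.txt): modified={b.txt} staged={e.txt}
After op 8 (git reset e.txt): modified={b.txt, e.txt} staged={none}
After op 9 (modify a.txt): modified={a.txt, b.txt, e.txt} staged={none}
After op 10 (modify f.txt): modified={a.txt, b.txt, e.txt, f.txt} staged={none}
After op 11 (git add b.txt): modified={a.txt, e.txt, f.txt} staged={b.txt}
After op 12 (git add a.txt): modified={e.txt, f.txt} staged={a.txt, b.txt}
After op 13 (git reset a.txt): modified={a.txt, e.txt, f.txt} staged={b.txt}
After op 14 (modify b.txt): modified={a.txt, b.txt, e.txt, f.txt} staged={b.txt}
After op 15 (git add b.txt): modified={a.txt, e.txt, f.txt} staged={b.txt}
After op 16 (git commit): modified={a.txt, e.txt, f.txt} staged={none}
After op 17 (modify b.txt): modified={a.txt, b.txt, e.txt, f.txt} staged={none}
After op 18 (modify c.txt): modified={a.txt, b.txt, c.txt, e.txt, f.txt} staged={none}
After op 19 (git add e.txt): modified={a.txt, b.txt, c.txt, f.txt} staged={e.txt}
After op 20 (git commit): modified={a.txt, b.txt, c.txt, f.txt} staged={none}
After op 21 (git add b.txt): modified={a.txt, c.txt, f.txt} staged={b.txt}
After op 22 (git add a.txt): modified={c.txt, f.txt} staged={a.txt, b.txt}
After op 23 (modify a.txt): modified={a.txt, c.txt, f.txt} staged={a.txt, b.txt}
Final staged set: {a.txt, b.txt} -> count=2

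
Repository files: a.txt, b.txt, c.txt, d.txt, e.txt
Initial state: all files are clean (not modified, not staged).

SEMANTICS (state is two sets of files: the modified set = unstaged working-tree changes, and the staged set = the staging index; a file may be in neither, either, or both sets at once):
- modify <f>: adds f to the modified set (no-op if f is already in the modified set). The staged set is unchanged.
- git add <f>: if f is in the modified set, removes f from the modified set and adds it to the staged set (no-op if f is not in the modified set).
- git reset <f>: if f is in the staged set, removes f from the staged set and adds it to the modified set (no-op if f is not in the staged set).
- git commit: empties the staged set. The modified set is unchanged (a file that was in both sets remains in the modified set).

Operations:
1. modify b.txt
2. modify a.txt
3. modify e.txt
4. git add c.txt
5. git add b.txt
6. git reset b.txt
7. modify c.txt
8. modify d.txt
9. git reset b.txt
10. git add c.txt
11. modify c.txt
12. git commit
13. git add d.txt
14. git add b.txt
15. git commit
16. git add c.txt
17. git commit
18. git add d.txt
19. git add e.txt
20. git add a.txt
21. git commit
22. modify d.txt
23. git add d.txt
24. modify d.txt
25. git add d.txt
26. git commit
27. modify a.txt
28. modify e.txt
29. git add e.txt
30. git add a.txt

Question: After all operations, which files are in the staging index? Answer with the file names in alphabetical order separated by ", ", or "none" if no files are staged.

After op 1 (modify b.txt): modified={b.txt} staged={none}
After op 2 (modify a.txt): modified={a.txt, b.txt} staged={none}
After op 3 (modify e.txt): modified={a.txt, b.txt, e.txt} staged={none}
After op 4 (git add c.txt): modified={a.txt, b.txt, e.txt} staged={none}
After op 5 (git add b.txt): modified={a.txt, e.txt} staged={b.txt}
After op 6 (git reset b.txt): modified={a.txt, b.txt, e.txt} staged={none}
After op 7 (modify c.txt): modified={a.txt, b.txt, c.txt, e.txt} staged={none}
After op 8 (modify d.txt): modified={a.txt, b.txt, c.txt, d.txt, e.txt} staged={none}
After op 9 (git reset b.txt): modified={a.txt, b.txt, c.txt, d.txt, e.txt} staged={none}
After op 10 (git add c.txt): modified={a.txt, b.txt, d.txt, e.txt} staged={c.txt}
After op 11 (modify c.txt): modified={a.txt, b.txt, c.txt, d.txt, e.txt} staged={c.txt}
After op 12 (git commit): modified={a.txt, b.txt, c.txt, d.txt, e.txt} staged={none}
After op 13 (git add d.txt): modified={a.txt, b.txt, c.txt, e.txt} staged={d.txt}
After op 14 (git add b.txt): modified={a.txt, c.txt, e.txt} staged={b.txt, d.txt}
After op 15 (git commit): modified={a.txt, c.txt, e.txt} staged={none}
After op 16 (git add c.txt): modified={a.txt, e.txt} staged={c.txt}
After op 17 (git commit): modified={a.txt, e.txt} staged={none}
After op 18 (git add d.txt): modified={a.txt, e.txt} staged={none}
After op 19 (git add e.txt): modified={a.txt} staged={e.txt}
After op 20 (git add a.txt): modified={none} staged={a.txt, e.txt}
After op 21 (git commit): modified={none} staged={none}
After op 22 (modify d.txt): modified={d.txt} staged={none}
After op 23 (git add d.txt): modified={none} staged={d.txt}
After op 24 (modify d.txt): modified={d.txt} staged={d.txt}
After op 25 (git add d.txt): modified={none} staged={d.txt}
After op 26 (git commit): modified={none} staged={none}
After op 27 (modify a.txt): modified={a.txt} staged={none}
After op 28 (modify e.txt): modified={a.txt, e.txt} staged={none}
After op 29 (git add e.txt): modified={a.txt} staged={e.txt}
After op 30 (git add a.txt): modified={none} staged={a.txt, e.txt}

Answer: a.txt, e.txt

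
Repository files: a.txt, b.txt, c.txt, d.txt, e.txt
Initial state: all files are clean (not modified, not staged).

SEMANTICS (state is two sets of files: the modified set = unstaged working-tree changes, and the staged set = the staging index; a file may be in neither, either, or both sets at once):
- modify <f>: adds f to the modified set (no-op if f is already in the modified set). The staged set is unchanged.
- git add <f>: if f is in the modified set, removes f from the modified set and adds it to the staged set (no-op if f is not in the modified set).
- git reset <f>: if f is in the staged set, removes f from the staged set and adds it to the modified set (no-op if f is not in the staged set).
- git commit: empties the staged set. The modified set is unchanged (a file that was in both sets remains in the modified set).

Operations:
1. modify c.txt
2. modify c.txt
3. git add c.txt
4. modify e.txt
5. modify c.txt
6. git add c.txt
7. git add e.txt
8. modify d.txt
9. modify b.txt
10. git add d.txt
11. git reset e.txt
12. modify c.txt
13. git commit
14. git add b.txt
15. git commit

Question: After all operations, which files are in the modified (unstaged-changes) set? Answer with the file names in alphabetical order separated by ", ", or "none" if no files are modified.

Answer: c.txt, e.txt

Derivation:
After op 1 (modify c.txt): modified={c.txt} staged={none}
After op 2 (modify c.txt): modified={c.txt} staged={none}
After op 3 (git add c.txt): modified={none} staged={c.txt}
After op 4 (modify e.txt): modified={e.txt} staged={c.txt}
After op 5 (modify c.txt): modified={c.txt, e.txt} staged={c.txt}
After op 6 (git add c.txt): modified={e.txt} staged={c.txt}
After op 7 (git add e.txt): modified={none} staged={c.txt, e.txt}
After op 8 (modify d.txt): modified={d.txt} staged={c.txt, e.txt}
After op 9 (modify b.txt): modified={b.txt, d.txt} staged={c.txt, e.txt}
After op 10 (git add d.txt): modified={b.txt} staged={c.txt, d.txt, e.txt}
After op 11 (git reset e.txt): modified={b.txt, e.txt} staged={c.txt, d.txt}
After op 12 (modify c.txt): modified={b.txt, c.txt, e.txt} staged={c.txt, d.txt}
After op 13 (git commit): modified={b.txt, c.txt, e.txt} staged={none}
After op 14 (git add b.txt): modified={c.txt, e.txt} staged={b.txt}
After op 15 (git commit): modified={c.txt, e.txt} staged={none}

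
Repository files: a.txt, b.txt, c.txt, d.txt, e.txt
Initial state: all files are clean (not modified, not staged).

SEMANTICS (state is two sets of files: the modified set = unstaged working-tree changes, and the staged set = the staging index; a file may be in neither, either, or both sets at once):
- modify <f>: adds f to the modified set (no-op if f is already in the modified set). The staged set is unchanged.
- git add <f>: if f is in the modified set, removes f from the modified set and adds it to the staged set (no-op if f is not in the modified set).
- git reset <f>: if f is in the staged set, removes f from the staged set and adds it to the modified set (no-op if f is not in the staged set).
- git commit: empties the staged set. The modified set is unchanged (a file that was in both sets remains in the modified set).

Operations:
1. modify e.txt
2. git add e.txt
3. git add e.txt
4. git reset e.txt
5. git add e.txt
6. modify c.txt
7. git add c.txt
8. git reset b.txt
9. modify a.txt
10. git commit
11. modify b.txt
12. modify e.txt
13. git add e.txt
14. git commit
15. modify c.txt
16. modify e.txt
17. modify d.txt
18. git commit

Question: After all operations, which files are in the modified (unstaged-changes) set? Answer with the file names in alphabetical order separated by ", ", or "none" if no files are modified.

Answer: a.txt, b.txt, c.txt, d.txt, e.txt

Derivation:
After op 1 (modify e.txt): modified={e.txt} staged={none}
After op 2 (git add e.txt): modified={none} staged={e.txt}
After op 3 (git add e.txt): modified={none} staged={e.txt}
After op 4 (git reset e.txt): modified={e.txt} staged={none}
After op 5 (git add e.txt): modified={none} staged={e.txt}
After op 6 (modify c.txt): modified={c.txt} staged={e.txt}
After op 7 (git add c.txt): modified={none} staged={c.txt, e.txt}
After op 8 (git reset b.txt): modified={none} staged={c.txt, e.txt}
After op 9 (modify a.txt): modified={a.txt} staged={c.txt, e.txt}
After op 10 (git commit): modified={a.txt} staged={none}
After op 11 (modify b.txt): modified={a.txt, b.txt} staged={none}
After op 12 (modify e.txt): modified={a.txt, b.txt, e.txt} staged={none}
After op 13 (git add e.txt): modified={a.txt, b.txt} staged={e.txt}
After op 14 (git commit): modified={a.txt, b.txt} staged={none}
After op 15 (modify c.txt): modified={a.txt, b.txt, c.txt} staged={none}
After op 16 (modify e.txt): modified={a.txt, b.txt, c.txt, e.txt} staged={none}
After op 17 (modify d.txt): modified={a.txt, b.txt, c.txt, d.txt, e.txt} staged={none}
After op 18 (git commit): modified={a.txt, b.txt, c.txt, d.txt, e.txt} staged={none}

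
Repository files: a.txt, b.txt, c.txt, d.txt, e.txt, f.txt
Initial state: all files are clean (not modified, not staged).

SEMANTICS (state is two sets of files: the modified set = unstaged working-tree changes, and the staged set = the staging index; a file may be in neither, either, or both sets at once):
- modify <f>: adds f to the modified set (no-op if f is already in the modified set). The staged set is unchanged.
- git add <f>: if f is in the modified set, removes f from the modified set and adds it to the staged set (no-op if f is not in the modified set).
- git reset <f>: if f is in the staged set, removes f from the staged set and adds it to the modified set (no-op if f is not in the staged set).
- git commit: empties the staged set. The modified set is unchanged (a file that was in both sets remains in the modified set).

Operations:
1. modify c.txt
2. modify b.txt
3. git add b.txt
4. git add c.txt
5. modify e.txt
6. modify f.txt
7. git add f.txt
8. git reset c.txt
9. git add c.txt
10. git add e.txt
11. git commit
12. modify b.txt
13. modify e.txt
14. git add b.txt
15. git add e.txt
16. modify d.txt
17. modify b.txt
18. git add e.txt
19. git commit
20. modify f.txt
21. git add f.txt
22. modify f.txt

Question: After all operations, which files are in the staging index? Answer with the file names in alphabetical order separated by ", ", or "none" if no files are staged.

Answer: f.txt

Derivation:
After op 1 (modify c.txt): modified={c.txt} staged={none}
After op 2 (modify b.txt): modified={b.txt, c.txt} staged={none}
After op 3 (git add b.txt): modified={c.txt} staged={b.txt}
After op 4 (git add c.txt): modified={none} staged={b.txt, c.txt}
After op 5 (modify e.txt): modified={e.txt} staged={b.txt, c.txt}
After op 6 (modify f.txt): modified={e.txt, f.txt} staged={b.txt, c.txt}
After op 7 (git add f.txt): modified={e.txt} staged={b.txt, c.txt, f.txt}
After op 8 (git reset c.txt): modified={c.txt, e.txt} staged={b.txt, f.txt}
After op 9 (git add c.txt): modified={e.txt} staged={b.txt, c.txt, f.txt}
After op 10 (git add e.txt): modified={none} staged={b.txt, c.txt, e.txt, f.txt}
After op 11 (git commit): modified={none} staged={none}
After op 12 (modify b.txt): modified={b.txt} staged={none}
After op 13 (modify e.txt): modified={b.txt, e.txt} staged={none}
After op 14 (git add b.txt): modified={e.txt} staged={b.txt}
After op 15 (git add e.txt): modified={none} staged={b.txt, e.txt}
After op 16 (modify d.txt): modified={d.txt} staged={b.txt, e.txt}
After op 17 (modify b.txt): modified={b.txt, d.txt} staged={b.txt, e.txt}
After op 18 (git add e.txt): modified={b.txt, d.txt} staged={b.txt, e.txt}
After op 19 (git commit): modified={b.txt, d.txt} staged={none}
After op 20 (modify f.txt): modified={b.txt, d.txt, f.txt} staged={none}
After op 21 (git add f.txt): modified={b.txt, d.txt} staged={f.txt}
After op 22 (modify f.txt): modified={b.txt, d.txt, f.txt} staged={f.txt}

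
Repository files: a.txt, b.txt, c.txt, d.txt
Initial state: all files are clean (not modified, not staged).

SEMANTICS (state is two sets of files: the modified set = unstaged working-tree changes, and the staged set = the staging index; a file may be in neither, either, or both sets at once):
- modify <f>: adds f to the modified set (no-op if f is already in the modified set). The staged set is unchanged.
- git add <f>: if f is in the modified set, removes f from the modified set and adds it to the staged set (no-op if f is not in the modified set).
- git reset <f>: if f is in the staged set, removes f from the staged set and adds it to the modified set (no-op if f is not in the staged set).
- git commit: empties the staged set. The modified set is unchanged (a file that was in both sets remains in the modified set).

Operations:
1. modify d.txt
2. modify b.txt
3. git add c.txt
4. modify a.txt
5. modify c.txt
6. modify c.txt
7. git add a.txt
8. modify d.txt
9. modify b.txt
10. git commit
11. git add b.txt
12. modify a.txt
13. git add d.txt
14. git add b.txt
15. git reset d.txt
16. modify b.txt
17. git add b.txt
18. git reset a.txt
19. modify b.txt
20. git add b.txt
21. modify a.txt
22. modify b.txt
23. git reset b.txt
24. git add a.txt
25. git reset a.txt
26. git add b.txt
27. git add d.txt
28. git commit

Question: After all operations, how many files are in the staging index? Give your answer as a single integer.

Answer: 0

Derivation:
After op 1 (modify d.txt): modified={d.txt} staged={none}
After op 2 (modify b.txt): modified={b.txt, d.txt} staged={none}
After op 3 (git add c.txt): modified={b.txt, d.txt} staged={none}
After op 4 (modify a.txt): modified={a.txt, b.txt, d.txt} staged={none}
After op 5 (modify c.txt): modified={a.txt, b.txt, c.txt, d.txt} staged={none}
After op 6 (modify c.txt): modified={a.txt, b.txt, c.txt, d.txt} staged={none}
After op 7 (git add a.txt): modified={b.txt, c.txt, d.txt} staged={a.txt}
After op 8 (modify d.txt): modified={b.txt, c.txt, d.txt} staged={a.txt}
After op 9 (modify b.txt): modified={b.txt, c.txt, d.txt} staged={a.txt}
After op 10 (git commit): modified={b.txt, c.txt, d.txt} staged={none}
After op 11 (git add b.txt): modified={c.txt, d.txt} staged={b.txt}
After op 12 (modify a.txt): modified={a.txt, c.txt, d.txt} staged={b.txt}
After op 13 (git add d.txt): modified={a.txt, c.txt} staged={b.txt, d.txt}
After op 14 (git add b.txt): modified={a.txt, c.txt} staged={b.txt, d.txt}
After op 15 (git reset d.txt): modified={a.txt, c.txt, d.txt} staged={b.txt}
After op 16 (modify b.txt): modified={a.txt, b.txt, c.txt, d.txt} staged={b.txt}
After op 17 (git add b.txt): modified={a.txt, c.txt, d.txt} staged={b.txt}
After op 18 (git reset a.txt): modified={a.txt, c.txt, d.txt} staged={b.txt}
After op 19 (modify b.txt): modified={a.txt, b.txt, c.txt, d.txt} staged={b.txt}
After op 20 (git add b.txt): modified={a.txt, c.txt, d.txt} staged={b.txt}
After op 21 (modify a.txt): modified={a.txt, c.txt, d.txt} staged={b.txt}
After op 22 (modify b.txt): modified={a.txt, b.txt, c.txt, d.txt} staged={b.txt}
After op 23 (git reset b.txt): modified={a.txt, b.txt, c.txt, d.txt} staged={none}
After op 24 (git add a.txt): modified={b.txt, c.txt, d.txt} staged={a.txt}
After op 25 (git reset a.txt): modified={a.txt, b.txt, c.txt, d.txt} staged={none}
After op 26 (git add b.txt): modified={a.txt, c.txt, d.txt} staged={b.txt}
After op 27 (git add d.txt): modified={a.txt, c.txt} staged={b.txt, d.txt}
After op 28 (git commit): modified={a.txt, c.txt} staged={none}
Final staged set: {none} -> count=0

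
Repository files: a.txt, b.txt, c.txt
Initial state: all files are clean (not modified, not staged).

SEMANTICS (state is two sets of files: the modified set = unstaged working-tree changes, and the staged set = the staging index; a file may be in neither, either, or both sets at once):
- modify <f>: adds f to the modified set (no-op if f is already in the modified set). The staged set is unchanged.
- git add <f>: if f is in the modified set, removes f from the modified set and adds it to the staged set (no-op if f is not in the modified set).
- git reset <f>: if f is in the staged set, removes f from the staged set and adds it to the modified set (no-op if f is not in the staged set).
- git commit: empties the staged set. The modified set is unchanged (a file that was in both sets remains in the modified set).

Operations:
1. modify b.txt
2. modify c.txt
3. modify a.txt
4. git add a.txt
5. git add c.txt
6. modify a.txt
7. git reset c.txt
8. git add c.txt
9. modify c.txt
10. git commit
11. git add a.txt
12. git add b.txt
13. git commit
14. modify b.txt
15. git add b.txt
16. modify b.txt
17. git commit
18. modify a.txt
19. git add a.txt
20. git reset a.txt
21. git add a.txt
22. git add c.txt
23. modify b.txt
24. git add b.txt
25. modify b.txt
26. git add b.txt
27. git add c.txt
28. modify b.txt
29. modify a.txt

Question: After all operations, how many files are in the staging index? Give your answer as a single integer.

After op 1 (modify b.txt): modified={b.txt} staged={none}
After op 2 (modify c.txt): modified={b.txt, c.txt} staged={none}
After op 3 (modify a.txt): modified={a.txt, b.txt, c.txt} staged={none}
After op 4 (git add a.txt): modified={b.txt, c.txt} staged={a.txt}
After op 5 (git add c.txt): modified={b.txt} staged={a.txt, c.txt}
After op 6 (modify a.txt): modified={a.txt, b.txt} staged={a.txt, c.txt}
After op 7 (git reset c.txt): modified={a.txt, b.txt, c.txt} staged={a.txt}
After op 8 (git add c.txt): modified={a.txt, b.txt} staged={a.txt, c.txt}
After op 9 (modify c.txt): modified={a.txt, b.txt, c.txt} staged={a.txt, c.txt}
After op 10 (git commit): modified={a.txt, b.txt, c.txt} staged={none}
After op 11 (git add a.txt): modified={b.txt, c.txt} staged={a.txt}
After op 12 (git add b.txt): modified={c.txt} staged={a.txt, b.txt}
After op 13 (git commit): modified={c.txt} staged={none}
After op 14 (modify b.txt): modified={b.txt, c.txt} staged={none}
After op 15 (git add b.txt): modified={c.txt} staged={b.txt}
After op 16 (modify b.txt): modified={b.txt, c.txt} staged={b.txt}
After op 17 (git commit): modified={b.txt, c.txt} staged={none}
After op 18 (modify a.txt): modified={a.txt, b.txt, c.txt} staged={none}
After op 19 (git add a.txt): modified={b.txt, c.txt} staged={a.txt}
After op 20 (git reset a.txt): modified={a.txt, b.txt, c.txt} staged={none}
After op 21 (git add a.txt): modified={b.txt, c.txt} staged={a.txt}
After op 22 (git add c.txt): modified={b.txt} staged={a.txt, c.txt}
After op 23 (modify b.txt): modified={b.txt} staged={a.txt, c.txt}
After op 24 (git add b.txt): modified={none} staged={a.txt, b.txt, c.txt}
After op 25 (modify b.txt): modified={b.txt} staged={a.txt, b.txt, c.txt}
After op 26 (git add b.txt): modified={none} staged={a.txt, b.txt, c.txt}
After op 27 (git add c.txt): modified={none} staged={a.txt, b.txt, c.txt}
After op 28 (modify b.txt): modified={b.txt} staged={a.txt, b.txt, c.txt}
After op 29 (modify a.txt): modified={a.txt, b.txt} staged={a.txt, b.txt, c.txt}
Final staged set: {a.txt, b.txt, c.txt} -> count=3

Answer: 3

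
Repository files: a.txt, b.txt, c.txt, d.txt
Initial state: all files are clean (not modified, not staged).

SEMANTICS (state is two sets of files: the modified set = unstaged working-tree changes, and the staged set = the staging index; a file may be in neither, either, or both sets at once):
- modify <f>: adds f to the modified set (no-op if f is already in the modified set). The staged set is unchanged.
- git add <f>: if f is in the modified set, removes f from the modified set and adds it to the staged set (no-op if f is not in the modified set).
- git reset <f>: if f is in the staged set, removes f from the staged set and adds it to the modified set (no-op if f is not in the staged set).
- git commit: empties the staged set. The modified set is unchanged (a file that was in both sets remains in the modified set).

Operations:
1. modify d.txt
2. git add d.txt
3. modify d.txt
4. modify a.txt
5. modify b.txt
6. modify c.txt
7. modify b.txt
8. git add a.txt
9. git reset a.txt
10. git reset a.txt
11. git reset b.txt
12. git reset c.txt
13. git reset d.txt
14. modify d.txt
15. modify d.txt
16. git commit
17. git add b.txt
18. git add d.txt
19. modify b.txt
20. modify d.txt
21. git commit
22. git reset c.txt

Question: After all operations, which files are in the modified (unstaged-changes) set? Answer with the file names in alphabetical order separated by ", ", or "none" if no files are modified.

After op 1 (modify d.txt): modified={d.txt} staged={none}
After op 2 (git add d.txt): modified={none} staged={d.txt}
After op 3 (modify d.txt): modified={d.txt} staged={d.txt}
After op 4 (modify a.txt): modified={a.txt, d.txt} staged={d.txt}
After op 5 (modify b.txt): modified={a.txt, b.txt, d.txt} staged={d.txt}
After op 6 (modify c.txt): modified={a.txt, b.txt, c.txt, d.txt} staged={d.txt}
After op 7 (modify b.txt): modified={a.txt, b.txt, c.txt, d.txt} staged={d.txt}
After op 8 (git add a.txt): modified={b.txt, c.txt, d.txt} staged={a.txt, d.txt}
After op 9 (git reset a.txt): modified={a.txt, b.txt, c.txt, d.txt} staged={d.txt}
After op 10 (git reset a.txt): modified={a.txt, b.txt, c.txt, d.txt} staged={d.txt}
After op 11 (git reset b.txt): modified={a.txt, b.txt, c.txt, d.txt} staged={d.txt}
After op 12 (git reset c.txt): modified={a.txt, b.txt, c.txt, d.txt} staged={d.txt}
After op 13 (git reset d.txt): modified={a.txt, b.txt, c.txt, d.txt} staged={none}
After op 14 (modify d.txt): modified={a.txt, b.txt, c.txt, d.txt} staged={none}
After op 15 (modify d.txt): modified={a.txt, b.txt, c.txt, d.txt} staged={none}
After op 16 (git commit): modified={a.txt, b.txt, c.txt, d.txt} staged={none}
After op 17 (git add b.txt): modified={a.txt, c.txt, d.txt} staged={b.txt}
After op 18 (git add d.txt): modified={a.txt, c.txt} staged={b.txt, d.txt}
After op 19 (modify b.txt): modified={a.txt, b.txt, c.txt} staged={b.txt, d.txt}
After op 20 (modify d.txt): modified={a.txt, b.txt, c.txt, d.txt} staged={b.txt, d.txt}
After op 21 (git commit): modified={a.txt, b.txt, c.txt, d.txt} staged={none}
After op 22 (git reset c.txt): modified={a.txt, b.txt, c.txt, d.txt} staged={none}

Answer: a.txt, b.txt, c.txt, d.txt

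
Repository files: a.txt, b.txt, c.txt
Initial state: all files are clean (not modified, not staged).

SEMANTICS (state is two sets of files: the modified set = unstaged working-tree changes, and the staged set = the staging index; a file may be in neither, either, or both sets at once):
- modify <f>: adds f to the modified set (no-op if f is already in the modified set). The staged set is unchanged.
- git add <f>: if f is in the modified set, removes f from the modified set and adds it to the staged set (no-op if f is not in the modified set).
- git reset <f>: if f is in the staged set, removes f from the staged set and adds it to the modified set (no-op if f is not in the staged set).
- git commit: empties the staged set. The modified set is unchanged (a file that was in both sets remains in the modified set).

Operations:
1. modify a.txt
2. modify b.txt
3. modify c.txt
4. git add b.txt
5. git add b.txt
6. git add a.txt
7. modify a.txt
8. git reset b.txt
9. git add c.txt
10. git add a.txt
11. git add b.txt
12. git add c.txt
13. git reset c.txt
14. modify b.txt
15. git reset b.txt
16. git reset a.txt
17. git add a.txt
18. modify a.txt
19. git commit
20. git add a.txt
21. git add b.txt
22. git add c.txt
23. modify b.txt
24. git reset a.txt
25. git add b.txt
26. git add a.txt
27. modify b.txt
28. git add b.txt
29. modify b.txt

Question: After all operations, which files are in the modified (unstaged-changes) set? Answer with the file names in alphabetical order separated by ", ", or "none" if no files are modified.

After op 1 (modify a.txt): modified={a.txt} staged={none}
After op 2 (modify b.txt): modified={a.txt, b.txt} staged={none}
After op 3 (modify c.txt): modified={a.txt, b.txt, c.txt} staged={none}
After op 4 (git add b.txt): modified={a.txt, c.txt} staged={b.txt}
After op 5 (git add b.txt): modified={a.txt, c.txt} staged={b.txt}
After op 6 (git add a.txt): modified={c.txt} staged={a.txt, b.txt}
After op 7 (modify a.txt): modified={a.txt, c.txt} staged={a.txt, b.txt}
After op 8 (git reset b.txt): modified={a.txt, b.txt, c.txt} staged={a.txt}
After op 9 (git add c.txt): modified={a.txt, b.txt} staged={a.txt, c.txt}
After op 10 (git add a.txt): modified={b.txt} staged={a.txt, c.txt}
After op 11 (git add b.txt): modified={none} staged={a.txt, b.txt, c.txt}
After op 12 (git add c.txt): modified={none} staged={a.txt, b.txt, c.txt}
After op 13 (git reset c.txt): modified={c.txt} staged={a.txt, b.txt}
After op 14 (modify b.txt): modified={b.txt, c.txt} staged={a.txt, b.txt}
After op 15 (git reset b.txt): modified={b.txt, c.txt} staged={a.txt}
After op 16 (git reset a.txt): modified={a.txt, b.txt, c.txt} staged={none}
After op 17 (git add a.txt): modified={b.txt, c.txt} staged={a.txt}
After op 18 (modify a.txt): modified={a.txt, b.txt, c.txt} staged={a.txt}
After op 19 (git commit): modified={a.txt, b.txt, c.txt} staged={none}
After op 20 (git add a.txt): modified={b.txt, c.txt} staged={a.txt}
After op 21 (git add b.txt): modified={c.txt} staged={a.txt, b.txt}
After op 22 (git add c.txt): modified={none} staged={a.txt, b.txt, c.txt}
After op 23 (modify b.txt): modified={b.txt} staged={a.txt, b.txt, c.txt}
After op 24 (git reset a.txt): modified={a.txt, b.txt} staged={b.txt, c.txt}
After op 25 (git add b.txt): modified={a.txt} staged={b.txt, c.txt}
After op 26 (git add a.txt): modified={none} staged={a.txt, b.txt, c.txt}
After op 27 (modify b.txt): modified={b.txt} staged={a.txt, b.txt, c.txt}
After op 28 (git add b.txt): modified={none} staged={a.txt, b.txt, c.txt}
After op 29 (modify b.txt): modified={b.txt} staged={a.txt, b.txt, c.txt}

Answer: b.txt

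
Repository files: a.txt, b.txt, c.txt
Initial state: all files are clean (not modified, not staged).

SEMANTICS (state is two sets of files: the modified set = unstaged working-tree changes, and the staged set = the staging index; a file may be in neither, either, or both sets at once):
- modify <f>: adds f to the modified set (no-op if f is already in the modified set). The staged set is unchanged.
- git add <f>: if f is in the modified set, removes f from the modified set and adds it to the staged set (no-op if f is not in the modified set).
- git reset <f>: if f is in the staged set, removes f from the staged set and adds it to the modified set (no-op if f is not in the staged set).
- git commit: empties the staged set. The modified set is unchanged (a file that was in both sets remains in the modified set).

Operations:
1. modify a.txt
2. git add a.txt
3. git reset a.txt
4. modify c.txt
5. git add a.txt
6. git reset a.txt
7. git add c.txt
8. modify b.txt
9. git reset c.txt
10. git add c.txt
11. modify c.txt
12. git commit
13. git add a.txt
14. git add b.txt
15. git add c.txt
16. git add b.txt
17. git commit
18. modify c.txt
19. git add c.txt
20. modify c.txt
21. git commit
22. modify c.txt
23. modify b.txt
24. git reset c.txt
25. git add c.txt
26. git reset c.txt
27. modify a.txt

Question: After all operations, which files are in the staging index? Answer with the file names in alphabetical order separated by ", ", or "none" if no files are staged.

Answer: none

Derivation:
After op 1 (modify a.txt): modified={a.txt} staged={none}
After op 2 (git add a.txt): modified={none} staged={a.txt}
After op 3 (git reset a.txt): modified={a.txt} staged={none}
After op 4 (modify c.txt): modified={a.txt, c.txt} staged={none}
After op 5 (git add a.txt): modified={c.txt} staged={a.txt}
After op 6 (git reset a.txt): modified={a.txt, c.txt} staged={none}
After op 7 (git add c.txt): modified={a.txt} staged={c.txt}
After op 8 (modify b.txt): modified={a.txt, b.txt} staged={c.txt}
After op 9 (git reset c.txt): modified={a.txt, b.txt, c.txt} staged={none}
After op 10 (git add c.txt): modified={a.txt, b.txt} staged={c.txt}
After op 11 (modify c.txt): modified={a.txt, b.txt, c.txt} staged={c.txt}
After op 12 (git commit): modified={a.txt, b.txt, c.txt} staged={none}
After op 13 (git add a.txt): modified={b.txt, c.txt} staged={a.txt}
After op 14 (git add b.txt): modified={c.txt} staged={a.txt, b.txt}
After op 15 (git add c.txt): modified={none} staged={a.txt, b.txt, c.txt}
After op 16 (git add b.txt): modified={none} staged={a.txt, b.txt, c.txt}
After op 17 (git commit): modified={none} staged={none}
After op 18 (modify c.txt): modified={c.txt} staged={none}
After op 19 (git add c.txt): modified={none} staged={c.txt}
After op 20 (modify c.txt): modified={c.txt} staged={c.txt}
After op 21 (git commit): modified={c.txt} staged={none}
After op 22 (modify c.txt): modified={c.txt} staged={none}
After op 23 (modify b.txt): modified={b.txt, c.txt} staged={none}
After op 24 (git reset c.txt): modified={b.txt, c.txt} staged={none}
After op 25 (git add c.txt): modified={b.txt} staged={c.txt}
After op 26 (git reset c.txt): modified={b.txt, c.txt} staged={none}
After op 27 (modify a.txt): modified={a.txt, b.txt, c.txt} staged={none}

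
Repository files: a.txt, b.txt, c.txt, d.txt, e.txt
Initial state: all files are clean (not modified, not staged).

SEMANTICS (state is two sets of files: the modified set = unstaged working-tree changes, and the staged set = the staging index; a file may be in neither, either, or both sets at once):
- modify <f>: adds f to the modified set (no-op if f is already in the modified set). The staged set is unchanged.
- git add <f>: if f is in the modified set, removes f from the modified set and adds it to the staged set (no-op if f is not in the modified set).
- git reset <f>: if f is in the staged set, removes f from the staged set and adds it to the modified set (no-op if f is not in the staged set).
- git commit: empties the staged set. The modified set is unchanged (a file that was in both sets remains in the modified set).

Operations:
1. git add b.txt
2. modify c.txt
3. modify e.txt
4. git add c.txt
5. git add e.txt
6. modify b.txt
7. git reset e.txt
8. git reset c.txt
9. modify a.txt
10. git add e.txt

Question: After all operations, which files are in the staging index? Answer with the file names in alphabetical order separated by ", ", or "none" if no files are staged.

After op 1 (git add b.txt): modified={none} staged={none}
After op 2 (modify c.txt): modified={c.txt} staged={none}
After op 3 (modify e.txt): modified={c.txt, e.txt} staged={none}
After op 4 (git add c.txt): modified={e.txt} staged={c.txt}
After op 5 (git add e.txt): modified={none} staged={c.txt, e.txt}
After op 6 (modify b.txt): modified={b.txt} staged={c.txt, e.txt}
After op 7 (git reset e.txt): modified={b.txt, e.txt} staged={c.txt}
After op 8 (git reset c.txt): modified={b.txt, c.txt, e.txt} staged={none}
After op 9 (modify a.txt): modified={a.txt, b.txt, c.txt, e.txt} staged={none}
After op 10 (git add e.txt): modified={a.txt, b.txt, c.txt} staged={e.txt}

Answer: e.txt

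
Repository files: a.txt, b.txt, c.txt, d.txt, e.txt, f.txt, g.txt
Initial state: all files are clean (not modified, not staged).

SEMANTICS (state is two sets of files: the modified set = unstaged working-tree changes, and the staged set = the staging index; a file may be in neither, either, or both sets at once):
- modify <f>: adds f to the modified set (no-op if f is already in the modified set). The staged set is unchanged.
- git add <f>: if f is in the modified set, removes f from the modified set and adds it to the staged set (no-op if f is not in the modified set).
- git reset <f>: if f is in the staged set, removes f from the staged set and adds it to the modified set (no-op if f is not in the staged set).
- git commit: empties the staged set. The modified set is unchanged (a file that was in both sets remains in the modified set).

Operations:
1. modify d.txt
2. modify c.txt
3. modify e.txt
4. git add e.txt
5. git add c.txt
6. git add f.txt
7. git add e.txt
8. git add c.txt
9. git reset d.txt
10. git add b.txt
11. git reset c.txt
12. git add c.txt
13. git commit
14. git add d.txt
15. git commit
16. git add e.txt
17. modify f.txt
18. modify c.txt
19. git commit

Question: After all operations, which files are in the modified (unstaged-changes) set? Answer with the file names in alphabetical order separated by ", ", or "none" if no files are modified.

Answer: c.txt, f.txt

Derivation:
After op 1 (modify d.txt): modified={d.txt} staged={none}
After op 2 (modify c.txt): modified={c.txt, d.txt} staged={none}
After op 3 (modify e.txt): modified={c.txt, d.txt, e.txt} staged={none}
After op 4 (git add e.txt): modified={c.txt, d.txt} staged={e.txt}
After op 5 (git add c.txt): modified={d.txt} staged={c.txt, e.txt}
After op 6 (git add f.txt): modified={d.txt} staged={c.txt, e.txt}
After op 7 (git add e.txt): modified={d.txt} staged={c.txt, e.txt}
After op 8 (git add c.txt): modified={d.txt} staged={c.txt, e.txt}
After op 9 (git reset d.txt): modified={d.txt} staged={c.txt, e.txt}
After op 10 (git add b.txt): modified={d.txt} staged={c.txt, e.txt}
After op 11 (git reset c.txt): modified={c.txt, d.txt} staged={e.txt}
After op 12 (git add c.txt): modified={d.txt} staged={c.txt, e.txt}
After op 13 (git commit): modified={d.txt} staged={none}
After op 14 (git add d.txt): modified={none} staged={d.txt}
After op 15 (git commit): modified={none} staged={none}
After op 16 (git add e.txt): modified={none} staged={none}
After op 17 (modify f.txt): modified={f.txt} staged={none}
After op 18 (modify c.txt): modified={c.txt, f.txt} staged={none}
After op 19 (git commit): modified={c.txt, f.txt} staged={none}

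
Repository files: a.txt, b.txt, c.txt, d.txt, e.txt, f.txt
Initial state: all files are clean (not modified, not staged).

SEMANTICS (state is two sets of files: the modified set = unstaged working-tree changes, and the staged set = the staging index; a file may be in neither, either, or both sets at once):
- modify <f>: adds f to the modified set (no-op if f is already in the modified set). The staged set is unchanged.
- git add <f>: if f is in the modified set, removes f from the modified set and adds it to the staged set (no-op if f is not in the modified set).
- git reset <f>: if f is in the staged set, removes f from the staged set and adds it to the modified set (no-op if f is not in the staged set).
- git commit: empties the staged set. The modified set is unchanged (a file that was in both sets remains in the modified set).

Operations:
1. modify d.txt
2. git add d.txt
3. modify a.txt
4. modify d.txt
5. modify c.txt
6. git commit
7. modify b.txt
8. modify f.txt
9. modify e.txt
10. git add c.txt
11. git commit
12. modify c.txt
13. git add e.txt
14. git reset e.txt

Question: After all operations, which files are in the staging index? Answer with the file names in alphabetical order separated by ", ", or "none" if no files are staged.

After op 1 (modify d.txt): modified={d.txt} staged={none}
After op 2 (git add d.txt): modified={none} staged={d.txt}
After op 3 (modify a.txt): modified={a.txt} staged={d.txt}
After op 4 (modify d.txt): modified={a.txt, d.txt} staged={d.txt}
After op 5 (modify c.txt): modified={a.txt, c.txt, d.txt} staged={d.txt}
After op 6 (git commit): modified={a.txt, c.txt, d.txt} staged={none}
After op 7 (modify b.txt): modified={a.txt, b.txt, c.txt, d.txt} staged={none}
After op 8 (modify f.txt): modified={a.txt, b.txt, c.txt, d.txt, f.txt} staged={none}
After op 9 (modify e.txt): modified={a.txt, b.txt, c.txt, d.txt, e.txt, f.txt} staged={none}
After op 10 (git add c.txt): modified={a.txt, b.txt, d.txt, e.txt, f.txt} staged={c.txt}
After op 11 (git commit): modified={a.txt, b.txt, d.txt, e.txt, f.txt} staged={none}
After op 12 (modify c.txt): modified={a.txt, b.txt, c.txt, d.txt, e.txt, f.txt} staged={none}
After op 13 (git add e.txt): modified={a.txt, b.txt, c.txt, d.txt, f.txt} staged={e.txt}
After op 14 (git reset e.txt): modified={a.txt, b.txt, c.txt, d.txt, e.txt, f.txt} staged={none}

Answer: none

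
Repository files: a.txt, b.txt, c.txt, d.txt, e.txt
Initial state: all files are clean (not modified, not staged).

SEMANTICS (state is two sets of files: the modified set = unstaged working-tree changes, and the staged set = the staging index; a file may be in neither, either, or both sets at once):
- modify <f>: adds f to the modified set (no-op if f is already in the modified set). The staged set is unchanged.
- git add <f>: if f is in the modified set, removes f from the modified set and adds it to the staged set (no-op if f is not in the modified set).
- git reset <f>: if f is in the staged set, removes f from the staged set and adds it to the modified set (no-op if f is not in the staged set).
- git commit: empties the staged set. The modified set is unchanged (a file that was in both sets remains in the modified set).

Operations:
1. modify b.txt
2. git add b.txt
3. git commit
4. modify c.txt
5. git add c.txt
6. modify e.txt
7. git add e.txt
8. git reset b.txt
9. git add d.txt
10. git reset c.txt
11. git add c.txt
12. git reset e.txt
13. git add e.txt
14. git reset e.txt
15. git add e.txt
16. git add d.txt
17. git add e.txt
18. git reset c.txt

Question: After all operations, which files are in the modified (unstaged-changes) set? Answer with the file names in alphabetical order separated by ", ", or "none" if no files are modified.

After op 1 (modify b.txt): modified={b.txt} staged={none}
After op 2 (git add b.txt): modified={none} staged={b.txt}
After op 3 (git commit): modified={none} staged={none}
After op 4 (modify c.txt): modified={c.txt} staged={none}
After op 5 (git add c.txt): modified={none} staged={c.txt}
After op 6 (modify e.txt): modified={e.txt} staged={c.txt}
After op 7 (git add e.txt): modified={none} staged={c.txt, e.txt}
After op 8 (git reset b.txt): modified={none} staged={c.txt, e.txt}
After op 9 (git add d.txt): modified={none} staged={c.txt, e.txt}
After op 10 (git reset c.txt): modified={c.txt} staged={e.txt}
After op 11 (git add c.txt): modified={none} staged={c.txt, e.txt}
After op 12 (git reset e.txt): modified={e.txt} staged={c.txt}
After op 13 (git add e.txt): modified={none} staged={c.txt, e.txt}
After op 14 (git reset e.txt): modified={e.txt} staged={c.txt}
After op 15 (git add e.txt): modified={none} staged={c.txt, e.txt}
After op 16 (git add d.txt): modified={none} staged={c.txt, e.txt}
After op 17 (git add e.txt): modified={none} staged={c.txt, e.txt}
After op 18 (git reset c.txt): modified={c.txt} staged={e.txt}

Answer: c.txt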